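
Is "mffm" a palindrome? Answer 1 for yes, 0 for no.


Input: mffm
Reversed: mffm
  Compare pos 0 ('m') with pos 3 ('m'): match
  Compare pos 1 ('f') with pos 2 ('f'): match
Result: palindrome

1


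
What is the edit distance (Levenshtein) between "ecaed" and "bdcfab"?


Computing edit distance: "ecaed" -> "bdcfab"
DP table:
           b    d    c    f    a    b
      0    1    2    3    4    5    6
  e   1    1    2    3    4    5    6
  c   2    2    2    2    3    4    5
  a   3    3    3    3    3    3    4
  e   4    4    4    4    4    4    4
  d   5    5    4    5    5    5    5
Edit distance = dp[5][6] = 5

5


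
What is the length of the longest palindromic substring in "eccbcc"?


Input: "eccbcc"
Checking substrings for palindromes:
  [1:6] "ccbcc" (len 5) => palindrome
  [2:5] "cbc" (len 3) => palindrome
  [1:3] "cc" (len 2) => palindrome
  [4:6] "cc" (len 2) => palindrome
Longest palindromic substring: "ccbcc" with length 5

5


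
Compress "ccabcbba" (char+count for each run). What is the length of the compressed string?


Input: ccabcbba
Runs:
  'c' x 2 => "c2"
  'a' x 1 => "a1"
  'b' x 1 => "b1"
  'c' x 1 => "c1"
  'b' x 2 => "b2"
  'a' x 1 => "a1"
Compressed: "c2a1b1c1b2a1"
Compressed length: 12

12


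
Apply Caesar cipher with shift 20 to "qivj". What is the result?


Caesar cipher: shift "qivj" by 20
  'q' (pos 16) + 20 = pos 10 = 'k'
  'i' (pos 8) + 20 = pos 2 = 'c'
  'v' (pos 21) + 20 = pos 15 = 'p'
  'j' (pos 9) + 20 = pos 3 = 'd'
Result: kcpd

kcpd


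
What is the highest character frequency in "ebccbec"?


Input: ebccbec
Character counts:
  'b': 2
  'c': 3
  'e': 2
Maximum frequency: 3

3


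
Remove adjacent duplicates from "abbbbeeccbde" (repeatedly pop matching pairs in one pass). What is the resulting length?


Input: abbbbeeccbde
Stack-based adjacent duplicate removal:
  Read 'a': push. Stack: a
  Read 'b': push. Stack: ab
  Read 'b': matches stack top 'b' => pop. Stack: a
  Read 'b': push. Stack: ab
  Read 'b': matches stack top 'b' => pop. Stack: a
  Read 'e': push. Stack: ae
  Read 'e': matches stack top 'e' => pop. Stack: a
  Read 'c': push. Stack: ac
  Read 'c': matches stack top 'c' => pop. Stack: a
  Read 'b': push. Stack: ab
  Read 'd': push. Stack: abd
  Read 'e': push. Stack: abde
Final stack: "abde" (length 4)

4


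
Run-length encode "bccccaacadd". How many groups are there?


Input: bccccaacadd
Scanning for consecutive runs:
  Group 1: 'b' x 1 (positions 0-0)
  Group 2: 'c' x 4 (positions 1-4)
  Group 3: 'a' x 2 (positions 5-6)
  Group 4: 'c' x 1 (positions 7-7)
  Group 5: 'a' x 1 (positions 8-8)
  Group 6: 'd' x 2 (positions 9-10)
Total groups: 6

6


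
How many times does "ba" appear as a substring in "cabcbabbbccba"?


Searching for "ba" in "cabcbabbbccba"
Scanning each position:
  Position 0: "ca" => no
  Position 1: "ab" => no
  Position 2: "bc" => no
  Position 3: "cb" => no
  Position 4: "ba" => MATCH
  Position 5: "ab" => no
  Position 6: "bb" => no
  Position 7: "bb" => no
  Position 8: "bc" => no
  Position 9: "cc" => no
  Position 10: "cb" => no
  Position 11: "ba" => MATCH
Total occurrences: 2

2


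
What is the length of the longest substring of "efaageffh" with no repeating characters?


Input: "efaageffh"
Sliding window (track last position of each char):
  Position 0 ('e'): window [0,0] length 1 -- new best
  Position 1 ('f'): window [0,1] length 2 -- new best
  Position 2 ('a'): window [0,2] length 3 -- new best
  Position 3 ('a'): repeat (last at 2), move window start to 3
  Position 3 ('a'): window [3,3] length 1
  Position 4 ('g'): window [3,4] length 2
  Position 5 ('e'): window [3,5] length 3
  Position 6 ('f'): window [3,6] length 4 -- new best
  Position 7 ('f'): repeat (last at 6), move window start to 7
  Position 7 ('f'): window [7,7] length 1
  Position 8 ('h'): window [7,8] length 2
Longest substring with no repeats: "agef" with length 4

4


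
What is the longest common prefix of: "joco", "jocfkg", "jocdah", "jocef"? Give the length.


Words: joco, jocfkg, jocdah, jocef
  Position 0: all 'j' => match
  Position 1: all 'o' => match
  Position 2: all 'c' => match
  Position 3: ('o', 'f', 'd', 'e') => mismatch, stop
LCP = "joc" (length 3)

3


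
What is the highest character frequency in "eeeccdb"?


Input: eeeccdb
Character counts:
  'b': 1
  'c': 2
  'd': 1
  'e': 3
Maximum frequency: 3

3


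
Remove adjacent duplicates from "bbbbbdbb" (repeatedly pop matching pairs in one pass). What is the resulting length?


Input: bbbbbdbb
Stack-based adjacent duplicate removal:
  Read 'b': push. Stack: b
  Read 'b': matches stack top 'b' => pop. Stack: (empty)
  Read 'b': push. Stack: b
  Read 'b': matches stack top 'b' => pop. Stack: (empty)
  Read 'b': push. Stack: b
  Read 'd': push. Stack: bd
  Read 'b': push. Stack: bdb
  Read 'b': matches stack top 'b' => pop. Stack: bd
Final stack: "bd" (length 2)

2


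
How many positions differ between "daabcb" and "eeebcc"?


Comparing "daabcb" and "eeebcc" position by position:
  Position 0: 'd' vs 'e' => DIFFER
  Position 1: 'a' vs 'e' => DIFFER
  Position 2: 'a' vs 'e' => DIFFER
  Position 3: 'b' vs 'b' => same
  Position 4: 'c' vs 'c' => same
  Position 5: 'b' vs 'c' => DIFFER
Positions that differ: 4

4


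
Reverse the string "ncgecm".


Input: ncgecm
Reading characters right to left:
  Position 5: 'm'
  Position 4: 'c'
  Position 3: 'e'
  Position 2: 'g'
  Position 1: 'c'
  Position 0: 'n'
Reversed: mcegcn

mcegcn


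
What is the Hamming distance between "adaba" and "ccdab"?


Comparing "adaba" and "ccdab" position by position:
  Position 0: 'a' vs 'c' => differ
  Position 1: 'd' vs 'c' => differ
  Position 2: 'a' vs 'd' => differ
  Position 3: 'b' vs 'a' => differ
  Position 4: 'a' vs 'b' => differ
Total differences (Hamming distance): 5

5


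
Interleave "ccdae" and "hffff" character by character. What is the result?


Interleaving "ccdae" and "hffff":
  Position 0: 'c' from first, 'h' from second => "ch"
  Position 1: 'c' from first, 'f' from second => "cf"
  Position 2: 'd' from first, 'f' from second => "df"
  Position 3: 'a' from first, 'f' from second => "af"
  Position 4: 'e' from first, 'f' from second => "ef"
Result: chcfdfafef

chcfdfafef


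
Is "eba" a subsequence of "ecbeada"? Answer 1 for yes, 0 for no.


Check if "eba" is a subsequence of "ecbeada"
Greedy scan:
  Position 0 ('e'): matches sub[0] = 'e'
  Position 1 ('c'): no match needed
  Position 2 ('b'): matches sub[1] = 'b'
  Position 3 ('e'): no match needed
  Position 4 ('a'): matches sub[2] = 'a'
  Position 5 ('d'): no match needed
  Position 6 ('a'): no match needed
All 3 characters matched => is a subsequence

1


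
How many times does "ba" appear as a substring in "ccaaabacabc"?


Searching for "ba" in "ccaaabacabc"
Scanning each position:
  Position 0: "cc" => no
  Position 1: "ca" => no
  Position 2: "aa" => no
  Position 3: "aa" => no
  Position 4: "ab" => no
  Position 5: "ba" => MATCH
  Position 6: "ac" => no
  Position 7: "ca" => no
  Position 8: "ab" => no
  Position 9: "bc" => no
Total occurrences: 1

1


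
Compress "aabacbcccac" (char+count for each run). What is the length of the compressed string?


Input: aabacbcccac
Runs:
  'a' x 2 => "a2"
  'b' x 1 => "b1"
  'a' x 1 => "a1"
  'c' x 1 => "c1"
  'b' x 1 => "b1"
  'c' x 3 => "c3"
  'a' x 1 => "a1"
  'c' x 1 => "c1"
Compressed: "a2b1a1c1b1c3a1c1"
Compressed length: 16

16


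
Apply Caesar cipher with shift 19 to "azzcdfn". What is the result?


Caesar cipher: shift "azzcdfn" by 19
  'a' (pos 0) + 19 = pos 19 = 't'
  'z' (pos 25) + 19 = pos 18 = 's'
  'z' (pos 25) + 19 = pos 18 = 's'
  'c' (pos 2) + 19 = pos 21 = 'v'
  'd' (pos 3) + 19 = pos 22 = 'w'
  'f' (pos 5) + 19 = pos 24 = 'y'
  'n' (pos 13) + 19 = pos 6 = 'g'
Result: tssvwyg

tssvwyg


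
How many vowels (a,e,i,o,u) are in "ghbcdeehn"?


Input: ghbcdeehn
Checking each character:
  'g' at position 0: consonant
  'h' at position 1: consonant
  'b' at position 2: consonant
  'c' at position 3: consonant
  'd' at position 4: consonant
  'e' at position 5: vowel (running total: 1)
  'e' at position 6: vowel (running total: 2)
  'h' at position 7: consonant
  'n' at position 8: consonant
Total vowels: 2

2


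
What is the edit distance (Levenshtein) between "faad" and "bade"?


Computing edit distance: "faad" -> "bade"
DP table:
           b    a    d    e
      0    1    2    3    4
  f   1    1    2    3    4
  a   2    2    1    2    3
  a   3    3    2    2    3
  d   4    4    3    2    3
Edit distance = dp[4][4] = 3

3


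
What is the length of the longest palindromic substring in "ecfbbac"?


Input: "ecfbbac"
Checking substrings for palindromes:
  [3:5] "bb" (len 2) => palindrome
Longest palindromic substring: "bb" with length 2

2


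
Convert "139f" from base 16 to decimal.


Input: "139f" in base 16
Positional expansion:
  Digit '1' (value 1) x 16^3 = 4096
  Digit '3' (value 3) x 16^2 = 768
  Digit '9' (value 9) x 16^1 = 144
  Digit 'f' (value 15) x 16^0 = 15
Sum = 5023

5023


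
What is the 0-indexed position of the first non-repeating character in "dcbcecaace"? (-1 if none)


Input: dcbcecaace
Character frequencies:
  'a': 2
  'b': 1
  'c': 4
  'd': 1
  'e': 2
Scanning left to right for freq == 1:
  Position 0 ('d'): unique! => answer = 0

0


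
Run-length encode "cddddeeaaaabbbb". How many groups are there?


Input: cddddeeaaaabbbb
Scanning for consecutive runs:
  Group 1: 'c' x 1 (positions 0-0)
  Group 2: 'd' x 4 (positions 1-4)
  Group 3: 'e' x 2 (positions 5-6)
  Group 4: 'a' x 4 (positions 7-10)
  Group 5: 'b' x 4 (positions 11-14)
Total groups: 5

5


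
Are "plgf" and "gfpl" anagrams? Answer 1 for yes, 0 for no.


Strings: "plgf", "gfpl"
Sorted first:  fglp
Sorted second: fglp
Sorted forms match => anagrams

1


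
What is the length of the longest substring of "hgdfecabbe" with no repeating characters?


Input: "hgdfecabbe"
Sliding window (track last position of each char):
  Position 0 ('h'): window [0,0] length 1 -- new best
  Position 1 ('g'): window [0,1] length 2 -- new best
  Position 2 ('d'): window [0,2] length 3 -- new best
  Position 3 ('f'): window [0,3] length 4 -- new best
  Position 4 ('e'): window [0,4] length 5 -- new best
  Position 5 ('c'): window [0,5] length 6 -- new best
  Position 6 ('a'): window [0,6] length 7 -- new best
  Position 7 ('b'): window [0,7] length 8 -- new best
  Position 8 ('b'): repeat (last at 7), move window start to 8
  Position 8 ('b'): window [8,8] length 1
  Position 9 ('e'): window [8,9] length 2
Longest substring with no repeats: "hgdfecab" with length 8

8


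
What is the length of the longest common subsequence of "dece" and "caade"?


LCS of "dece" and "caade"
DP table:
           c    a    a    d    e
      0    0    0    0    0    0
  d   0    0    0    0    1    1
  e   0    0    0    0    1    2
  c   0    1    1    1    1    2
  e   0    1    1    1    1    2
LCS length = dp[4][5] = 2

2


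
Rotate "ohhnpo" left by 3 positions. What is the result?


Input: "ohhnpo", rotate left by 3
First 3 characters: "ohh"
Remaining characters: "npo"
Concatenate remaining + first: "npo" + "ohh" = "npoohh"

npoohh


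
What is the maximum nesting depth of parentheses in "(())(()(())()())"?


Input: "(())(()(())()())"
Tracking depth:
  Position 0 '(': depth becomes 1
  Position 1 '(': depth becomes 2
  Position 2 ')': depth becomes 1
  Position 3 ')': depth becomes 0
  Position 4 '(': depth becomes 1
  Position 5 '(': depth becomes 2
  Position 6 ')': depth becomes 1
  Position 7 '(': depth becomes 2
  Position 8 '(': depth becomes 3
  Position 9 ')': depth becomes 2
  Position 10 ')': depth becomes 1
  Position 11 '(': depth becomes 2
  Position 12 ')': depth becomes 1
  Position 13 '(': depth becomes 2
  Position 14 ')': depth becomes 1
  Position 15 ')': depth becomes 0
Maximum depth reached: 3

3


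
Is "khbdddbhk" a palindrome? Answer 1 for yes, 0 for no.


Input: khbdddbhk
Reversed: khbdddbhk
  Compare pos 0 ('k') with pos 8 ('k'): match
  Compare pos 1 ('h') with pos 7 ('h'): match
  Compare pos 2 ('b') with pos 6 ('b'): match
  Compare pos 3 ('d') with pos 5 ('d'): match
Result: palindrome

1


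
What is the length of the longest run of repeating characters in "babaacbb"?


Input: "babaacbb"
Scanning for longest run:
  Position 1 ('a'): new char, reset run to 1
  Position 2 ('b'): new char, reset run to 1
  Position 3 ('a'): new char, reset run to 1
  Position 4 ('a'): continues run of 'a', length=2
  Position 5 ('c'): new char, reset run to 1
  Position 6 ('b'): new char, reset run to 1
  Position 7 ('b'): continues run of 'b', length=2
Longest run: 'a' with length 2

2


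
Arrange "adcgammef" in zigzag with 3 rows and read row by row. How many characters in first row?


Zigzag "adcgammef" into 3 rows:
Placing characters:
  'a' => row 0
  'd' => row 1
  'c' => row 2
  'g' => row 1
  'a' => row 0
  'm' => row 1
  'm' => row 2
  'e' => row 1
  'f' => row 0
Rows:
  Row 0: "aaf"
  Row 1: "dgme"
  Row 2: "cm"
First row length: 3

3


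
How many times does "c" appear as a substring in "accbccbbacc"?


Searching for "c" in "accbccbbacc"
Scanning each position:
  Position 0: "a" => no
  Position 1: "c" => MATCH
  Position 2: "c" => MATCH
  Position 3: "b" => no
  Position 4: "c" => MATCH
  Position 5: "c" => MATCH
  Position 6: "b" => no
  Position 7: "b" => no
  Position 8: "a" => no
  Position 9: "c" => MATCH
  Position 10: "c" => MATCH
Total occurrences: 6

6


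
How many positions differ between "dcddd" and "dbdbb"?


Comparing "dcddd" and "dbdbb" position by position:
  Position 0: 'd' vs 'd' => same
  Position 1: 'c' vs 'b' => DIFFER
  Position 2: 'd' vs 'd' => same
  Position 3: 'd' vs 'b' => DIFFER
  Position 4: 'd' vs 'b' => DIFFER
Positions that differ: 3

3


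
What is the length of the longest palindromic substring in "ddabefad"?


Input: "ddabefad"
Checking substrings for palindromes:
  [0:2] "dd" (len 2) => palindrome
Longest palindromic substring: "dd" with length 2

2


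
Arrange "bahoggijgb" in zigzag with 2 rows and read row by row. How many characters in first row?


Zigzag "bahoggijgb" into 2 rows:
Placing characters:
  'b' => row 0
  'a' => row 1
  'h' => row 0
  'o' => row 1
  'g' => row 0
  'g' => row 1
  'i' => row 0
  'j' => row 1
  'g' => row 0
  'b' => row 1
Rows:
  Row 0: "bhgig"
  Row 1: "aogjb"
First row length: 5

5


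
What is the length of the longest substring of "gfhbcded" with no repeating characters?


Input: "gfhbcded"
Sliding window (track last position of each char):
  Position 0 ('g'): window [0,0] length 1 -- new best
  Position 1 ('f'): window [0,1] length 2 -- new best
  Position 2 ('h'): window [0,2] length 3 -- new best
  Position 3 ('b'): window [0,3] length 4 -- new best
  Position 4 ('c'): window [0,4] length 5 -- new best
  Position 5 ('d'): window [0,5] length 6 -- new best
  Position 6 ('e'): window [0,6] length 7 -- new best
  Position 7 ('d'): repeat (last at 5), move window start to 6
  Position 7 ('d'): window [6,7] length 2
Longest substring with no repeats: "gfhbcde" with length 7

7


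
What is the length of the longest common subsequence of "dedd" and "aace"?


LCS of "dedd" and "aace"
DP table:
           a    a    c    e
      0    0    0    0    0
  d   0    0    0    0    0
  e   0    0    0    0    1
  d   0    0    0    0    1
  d   0    0    0    0    1
LCS length = dp[4][4] = 1

1


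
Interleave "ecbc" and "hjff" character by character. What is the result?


Interleaving "ecbc" and "hjff":
  Position 0: 'e' from first, 'h' from second => "eh"
  Position 1: 'c' from first, 'j' from second => "cj"
  Position 2: 'b' from first, 'f' from second => "bf"
  Position 3: 'c' from first, 'f' from second => "cf"
Result: ehcjbfcf

ehcjbfcf


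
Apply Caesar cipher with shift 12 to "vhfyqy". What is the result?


Caesar cipher: shift "vhfyqy" by 12
  'v' (pos 21) + 12 = pos 7 = 'h'
  'h' (pos 7) + 12 = pos 19 = 't'
  'f' (pos 5) + 12 = pos 17 = 'r'
  'y' (pos 24) + 12 = pos 10 = 'k'
  'q' (pos 16) + 12 = pos 2 = 'c'
  'y' (pos 24) + 12 = pos 10 = 'k'
Result: htrkck

htrkck


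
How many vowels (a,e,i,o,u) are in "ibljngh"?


Input: ibljngh
Checking each character:
  'i' at position 0: vowel (running total: 1)
  'b' at position 1: consonant
  'l' at position 2: consonant
  'j' at position 3: consonant
  'n' at position 4: consonant
  'g' at position 5: consonant
  'h' at position 6: consonant
Total vowels: 1

1


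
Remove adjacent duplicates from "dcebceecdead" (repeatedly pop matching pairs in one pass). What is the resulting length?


Input: dcebceecdead
Stack-based adjacent duplicate removal:
  Read 'd': push. Stack: d
  Read 'c': push. Stack: dc
  Read 'e': push. Stack: dce
  Read 'b': push. Stack: dceb
  Read 'c': push. Stack: dcebc
  Read 'e': push. Stack: dcebce
  Read 'e': matches stack top 'e' => pop. Stack: dcebc
  Read 'c': matches stack top 'c' => pop. Stack: dceb
  Read 'd': push. Stack: dcebd
  Read 'e': push. Stack: dcebde
  Read 'a': push. Stack: dcebdea
  Read 'd': push. Stack: dcebdead
Final stack: "dcebdead" (length 8)

8


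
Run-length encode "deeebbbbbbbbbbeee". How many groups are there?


Input: deeebbbbbbbbbbeee
Scanning for consecutive runs:
  Group 1: 'd' x 1 (positions 0-0)
  Group 2: 'e' x 3 (positions 1-3)
  Group 3: 'b' x 10 (positions 4-13)
  Group 4: 'e' x 3 (positions 14-16)
Total groups: 4

4


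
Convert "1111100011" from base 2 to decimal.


Input: "1111100011" in base 2
Positional expansion:
  Digit '1' (value 1) x 2^9 = 512
  Digit '1' (value 1) x 2^8 = 256
  Digit '1' (value 1) x 2^7 = 128
  Digit '1' (value 1) x 2^6 = 64
  Digit '1' (value 1) x 2^5 = 32
  Digit '0' (value 0) x 2^4 = 0
  Digit '0' (value 0) x 2^3 = 0
  Digit '0' (value 0) x 2^2 = 0
  Digit '1' (value 1) x 2^1 = 2
  Digit '1' (value 1) x 2^0 = 1
Sum = 995

995


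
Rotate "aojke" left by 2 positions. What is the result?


Input: "aojke", rotate left by 2
First 2 characters: "ao"
Remaining characters: "jke"
Concatenate remaining + first: "jke" + "ao" = "jkeao"

jkeao


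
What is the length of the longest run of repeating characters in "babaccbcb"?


Input: "babaccbcb"
Scanning for longest run:
  Position 1 ('a'): new char, reset run to 1
  Position 2 ('b'): new char, reset run to 1
  Position 3 ('a'): new char, reset run to 1
  Position 4 ('c'): new char, reset run to 1
  Position 5 ('c'): continues run of 'c', length=2
  Position 6 ('b'): new char, reset run to 1
  Position 7 ('c'): new char, reset run to 1
  Position 8 ('b'): new char, reset run to 1
Longest run: 'c' with length 2

2


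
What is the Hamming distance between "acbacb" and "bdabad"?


Comparing "acbacb" and "bdabad" position by position:
  Position 0: 'a' vs 'b' => differ
  Position 1: 'c' vs 'd' => differ
  Position 2: 'b' vs 'a' => differ
  Position 3: 'a' vs 'b' => differ
  Position 4: 'c' vs 'a' => differ
  Position 5: 'b' vs 'd' => differ
Total differences (Hamming distance): 6

6


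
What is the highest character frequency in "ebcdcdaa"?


Input: ebcdcdaa
Character counts:
  'a': 2
  'b': 1
  'c': 2
  'd': 2
  'e': 1
Maximum frequency: 2

2


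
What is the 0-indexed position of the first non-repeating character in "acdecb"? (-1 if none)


Input: acdecb
Character frequencies:
  'a': 1
  'b': 1
  'c': 2
  'd': 1
  'e': 1
Scanning left to right for freq == 1:
  Position 0 ('a'): unique! => answer = 0

0


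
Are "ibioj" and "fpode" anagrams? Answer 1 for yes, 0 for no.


Strings: "ibioj", "fpode"
Sorted first:  biijo
Sorted second: defop
Differ at position 0: 'b' vs 'd' => not anagrams

0


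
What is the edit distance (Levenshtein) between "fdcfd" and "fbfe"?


Computing edit distance: "fdcfd" -> "fbfe"
DP table:
           f    b    f    e
      0    1    2    3    4
  f   1    0    1    2    3
  d   2    1    1    2    3
  c   3    2    2    2    3
  f   4    3    3    2    3
  d   5    4    4    3    3
Edit distance = dp[5][4] = 3

3


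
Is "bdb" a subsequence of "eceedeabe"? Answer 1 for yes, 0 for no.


Check if "bdb" is a subsequence of "eceedeabe"
Greedy scan:
  Position 0 ('e'): no match needed
  Position 1 ('c'): no match needed
  Position 2 ('e'): no match needed
  Position 3 ('e'): no match needed
  Position 4 ('d'): no match needed
  Position 5 ('e'): no match needed
  Position 6 ('a'): no match needed
  Position 7 ('b'): matches sub[0] = 'b'
  Position 8 ('e'): no match needed
Only matched 1/3 characters => not a subsequence

0


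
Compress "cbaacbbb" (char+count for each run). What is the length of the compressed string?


Input: cbaacbbb
Runs:
  'c' x 1 => "c1"
  'b' x 1 => "b1"
  'a' x 2 => "a2"
  'c' x 1 => "c1"
  'b' x 3 => "b3"
Compressed: "c1b1a2c1b3"
Compressed length: 10

10


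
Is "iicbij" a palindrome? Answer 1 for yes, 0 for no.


Input: iicbij
Reversed: jibcii
  Compare pos 0 ('i') with pos 5 ('j'): MISMATCH
  Compare pos 1 ('i') with pos 4 ('i'): match
  Compare pos 2 ('c') with pos 3 ('b'): MISMATCH
Result: not a palindrome

0


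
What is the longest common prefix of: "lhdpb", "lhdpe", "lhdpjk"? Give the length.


Words: lhdpb, lhdpe, lhdpjk
  Position 0: all 'l' => match
  Position 1: all 'h' => match
  Position 2: all 'd' => match
  Position 3: all 'p' => match
  Position 4: ('b', 'e', 'j') => mismatch, stop
LCP = "lhdp" (length 4)

4


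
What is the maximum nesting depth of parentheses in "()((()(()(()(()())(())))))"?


Input: "()((()(()(()(()())(())))))"
Tracking depth:
  Position 0 '(': depth becomes 1
  Position 1 ')': depth becomes 0
  Position 2 '(': depth becomes 1
  Position 3 '(': depth becomes 2
  Position 4 '(': depth becomes 3
  Position 5 ')': depth becomes 2
  Position 6 '(': depth becomes 3
  Position 7 '(': depth becomes 4
  Position 8 ')': depth becomes 3
  Position 9 '(': depth becomes 4
  Position 10 '(': depth becomes 5
  Position 11 ')': depth becomes 4
  Position 12 '(': depth becomes 5
  Position 13 '(': depth becomes 6
  Position 14 ')': depth becomes 5
  Position 15 '(': depth becomes 6
  Position 16 ')': depth becomes 5
  Position 17 ')': depth becomes 4
  Position 18 '(': depth becomes 5
  Position 19 '(': depth becomes 6
  Position 20 ')': depth becomes 5
  Position 21 ')': depth becomes 4
  Position 22 ')': depth becomes 3
  Position 23 ')': depth becomes 2
  Position 24 ')': depth becomes 1
  Position 25 ')': depth becomes 0
Maximum depth reached: 6

6


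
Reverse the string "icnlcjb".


Input: icnlcjb
Reading characters right to left:
  Position 6: 'b'
  Position 5: 'j'
  Position 4: 'c'
  Position 3: 'l'
  Position 2: 'n'
  Position 1: 'c'
  Position 0: 'i'
Reversed: bjclnci

bjclnci


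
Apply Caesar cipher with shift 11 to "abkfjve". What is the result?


Caesar cipher: shift "abkfjve" by 11
  'a' (pos 0) + 11 = pos 11 = 'l'
  'b' (pos 1) + 11 = pos 12 = 'm'
  'k' (pos 10) + 11 = pos 21 = 'v'
  'f' (pos 5) + 11 = pos 16 = 'q'
  'j' (pos 9) + 11 = pos 20 = 'u'
  'v' (pos 21) + 11 = pos 6 = 'g'
  'e' (pos 4) + 11 = pos 15 = 'p'
Result: lmvqugp

lmvqugp


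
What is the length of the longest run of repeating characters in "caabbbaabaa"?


Input: "caabbbaabaa"
Scanning for longest run:
  Position 1 ('a'): new char, reset run to 1
  Position 2 ('a'): continues run of 'a', length=2
  Position 3 ('b'): new char, reset run to 1
  Position 4 ('b'): continues run of 'b', length=2
  Position 5 ('b'): continues run of 'b', length=3
  Position 6 ('a'): new char, reset run to 1
  Position 7 ('a'): continues run of 'a', length=2
  Position 8 ('b'): new char, reset run to 1
  Position 9 ('a'): new char, reset run to 1
  Position 10 ('a'): continues run of 'a', length=2
Longest run: 'b' with length 3

3


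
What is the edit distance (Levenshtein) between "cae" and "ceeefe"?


Computing edit distance: "cae" -> "ceeefe"
DP table:
           c    e    e    e    f    e
      0    1    2    3    4    5    6
  c   1    0    1    2    3    4    5
  a   2    1    1    2    3    4    5
  e   3    2    1    1    2    3    4
Edit distance = dp[3][6] = 4

4


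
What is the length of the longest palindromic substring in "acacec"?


Input: "acacec"
Checking substrings for palindromes:
  [0:3] "aca" (len 3) => palindrome
  [1:4] "cac" (len 3) => palindrome
  [3:6] "cec" (len 3) => palindrome
Longest palindromic substring: "aca" with length 3

3


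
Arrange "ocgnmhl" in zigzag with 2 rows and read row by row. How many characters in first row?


Zigzag "ocgnmhl" into 2 rows:
Placing characters:
  'o' => row 0
  'c' => row 1
  'g' => row 0
  'n' => row 1
  'm' => row 0
  'h' => row 1
  'l' => row 0
Rows:
  Row 0: "ogml"
  Row 1: "cnh"
First row length: 4

4


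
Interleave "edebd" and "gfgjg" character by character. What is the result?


Interleaving "edebd" and "gfgjg":
  Position 0: 'e' from first, 'g' from second => "eg"
  Position 1: 'd' from first, 'f' from second => "df"
  Position 2: 'e' from first, 'g' from second => "eg"
  Position 3: 'b' from first, 'j' from second => "bj"
  Position 4: 'd' from first, 'g' from second => "dg"
Result: egdfegbjdg

egdfegbjdg


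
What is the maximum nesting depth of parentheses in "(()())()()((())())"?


Input: "(()())()()((())())"
Tracking depth:
  Position 0 '(': depth becomes 1
  Position 1 '(': depth becomes 2
  Position 2 ')': depth becomes 1
  Position 3 '(': depth becomes 2
  Position 4 ')': depth becomes 1
  Position 5 ')': depth becomes 0
  Position 6 '(': depth becomes 1
  Position 7 ')': depth becomes 0
  Position 8 '(': depth becomes 1
  Position 9 ')': depth becomes 0
  Position 10 '(': depth becomes 1
  Position 11 '(': depth becomes 2
  Position 12 '(': depth becomes 3
  Position 13 ')': depth becomes 2
  Position 14 ')': depth becomes 1
  Position 15 '(': depth becomes 2
  Position 16 ')': depth becomes 1
  Position 17 ')': depth becomes 0
Maximum depth reached: 3

3


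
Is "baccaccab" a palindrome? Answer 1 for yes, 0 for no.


Input: baccaccab
Reversed: baccaccab
  Compare pos 0 ('b') with pos 8 ('b'): match
  Compare pos 1 ('a') with pos 7 ('a'): match
  Compare pos 2 ('c') with pos 6 ('c'): match
  Compare pos 3 ('c') with pos 5 ('c'): match
Result: palindrome

1


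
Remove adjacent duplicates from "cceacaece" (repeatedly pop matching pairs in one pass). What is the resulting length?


Input: cceacaece
Stack-based adjacent duplicate removal:
  Read 'c': push. Stack: c
  Read 'c': matches stack top 'c' => pop. Stack: (empty)
  Read 'e': push. Stack: e
  Read 'a': push. Stack: ea
  Read 'c': push. Stack: eac
  Read 'a': push. Stack: eaca
  Read 'e': push. Stack: eacae
  Read 'c': push. Stack: eacaec
  Read 'e': push. Stack: eacaece
Final stack: "eacaece" (length 7)

7


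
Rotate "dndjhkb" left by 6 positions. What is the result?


Input: "dndjhkb", rotate left by 6
First 6 characters: "dndjhk"
Remaining characters: "b"
Concatenate remaining + first: "b" + "dndjhk" = "bdndjhk"

bdndjhk


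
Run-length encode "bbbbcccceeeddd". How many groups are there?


Input: bbbbcccceeeddd
Scanning for consecutive runs:
  Group 1: 'b' x 4 (positions 0-3)
  Group 2: 'c' x 4 (positions 4-7)
  Group 3: 'e' x 3 (positions 8-10)
  Group 4: 'd' x 3 (positions 11-13)
Total groups: 4

4


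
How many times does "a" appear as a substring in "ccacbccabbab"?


Searching for "a" in "ccacbccabbab"
Scanning each position:
  Position 0: "c" => no
  Position 1: "c" => no
  Position 2: "a" => MATCH
  Position 3: "c" => no
  Position 4: "b" => no
  Position 5: "c" => no
  Position 6: "c" => no
  Position 7: "a" => MATCH
  Position 8: "b" => no
  Position 9: "b" => no
  Position 10: "a" => MATCH
  Position 11: "b" => no
Total occurrences: 3

3


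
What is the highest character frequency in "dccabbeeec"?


Input: dccabbeeec
Character counts:
  'a': 1
  'b': 2
  'c': 3
  'd': 1
  'e': 3
Maximum frequency: 3

3


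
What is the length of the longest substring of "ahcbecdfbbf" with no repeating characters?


Input: "ahcbecdfbbf"
Sliding window (track last position of each char):
  Position 0 ('a'): window [0,0] length 1 -- new best
  Position 1 ('h'): window [0,1] length 2 -- new best
  Position 2 ('c'): window [0,2] length 3 -- new best
  Position 3 ('b'): window [0,3] length 4 -- new best
  Position 4 ('e'): window [0,4] length 5 -- new best
  Position 5 ('c'): repeat (last at 2), move window start to 3
  Position 5 ('c'): window [3,5] length 3
  Position 6 ('d'): window [3,6] length 4
  Position 7 ('f'): window [3,7] length 5
  Position 8 ('b'): repeat (last at 3), move window start to 4
  Position 8 ('b'): window [4,8] length 5
  Position 9 ('b'): repeat (last at 8), move window start to 9
  Position 9 ('b'): window [9,9] length 1
  Position 10 ('f'): window [9,10] length 2
Longest substring with no repeats: "ahcbe" with length 5

5


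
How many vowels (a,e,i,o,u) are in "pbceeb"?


Input: pbceeb
Checking each character:
  'p' at position 0: consonant
  'b' at position 1: consonant
  'c' at position 2: consonant
  'e' at position 3: vowel (running total: 1)
  'e' at position 4: vowel (running total: 2)
  'b' at position 5: consonant
Total vowels: 2

2


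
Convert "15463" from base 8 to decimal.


Input: "15463" in base 8
Positional expansion:
  Digit '1' (value 1) x 8^4 = 4096
  Digit '5' (value 5) x 8^3 = 2560
  Digit '4' (value 4) x 8^2 = 256
  Digit '6' (value 6) x 8^1 = 48
  Digit '3' (value 3) x 8^0 = 3
Sum = 6963

6963


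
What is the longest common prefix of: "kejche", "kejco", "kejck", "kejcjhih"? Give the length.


Words: kejche, kejco, kejck, kejcjhih
  Position 0: all 'k' => match
  Position 1: all 'e' => match
  Position 2: all 'j' => match
  Position 3: all 'c' => match
  Position 4: ('h', 'o', 'k', 'j') => mismatch, stop
LCP = "kejc" (length 4)

4


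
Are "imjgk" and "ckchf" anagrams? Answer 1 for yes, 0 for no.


Strings: "imjgk", "ckchf"
Sorted first:  gijkm
Sorted second: ccfhk
Differ at position 0: 'g' vs 'c' => not anagrams

0


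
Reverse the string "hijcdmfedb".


Input: hijcdmfedb
Reading characters right to left:
  Position 9: 'b'
  Position 8: 'd'
  Position 7: 'e'
  Position 6: 'f'
  Position 5: 'm'
  Position 4: 'd'
  Position 3: 'c'
  Position 2: 'j'
  Position 1: 'i'
  Position 0: 'h'
Reversed: bdefmdcjih

bdefmdcjih


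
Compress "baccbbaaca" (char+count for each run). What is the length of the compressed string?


Input: baccbbaaca
Runs:
  'b' x 1 => "b1"
  'a' x 1 => "a1"
  'c' x 2 => "c2"
  'b' x 2 => "b2"
  'a' x 2 => "a2"
  'c' x 1 => "c1"
  'a' x 1 => "a1"
Compressed: "b1a1c2b2a2c1a1"
Compressed length: 14

14


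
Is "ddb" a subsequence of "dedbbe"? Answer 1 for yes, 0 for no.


Check if "ddb" is a subsequence of "dedbbe"
Greedy scan:
  Position 0 ('d'): matches sub[0] = 'd'
  Position 1 ('e'): no match needed
  Position 2 ('d'): matches sub[1] = 'd'
  Position 3 ('b'): matches sub[2] = 'b'
  Position 4 ('b'): no match needed
  Position 5 ('e'): no match needed
All 3 characters matched => is a subsequence

1


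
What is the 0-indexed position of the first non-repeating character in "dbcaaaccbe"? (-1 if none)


Input: dbcaaaccbe
Character frequencies:
  'a': 3
  'b': 2
  'c': 3
  'd': 1
  'e': 1
Scanning left to right for freq == 1:
  Position 0 ('d'): unique! => answer = 0

0


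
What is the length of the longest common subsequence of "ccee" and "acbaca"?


LCS of "ccee" and "acbaca"
DP table:
           a    c    b    a    c    a
      0    0    0    0    0    0    0
  c   0    0    1    1    1    1    1
  c   0    0    1    1    1    2    2
  e   0    0    1    1    1    2    2
  e   0    0    1    1    1    2    2
LCS length = dp[4][6] = 2

2


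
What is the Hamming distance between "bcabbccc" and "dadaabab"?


Comparing "bcabbccc" and "dadaabab" position by position:
  Position 0: 'b' vs 'd' => differ
  Position 1: 'c' vs 'a' => differ
  Position 2: 'a' vs 'd' => differ
  Position 3: 'b' vs 'a' => differ
  Position 4: 'b' vs 'a' => differ
  Position 5: 'c' vs 'b' => differ
  Position 6: 'c' vs 'a' => differ
  Position 7: 'c' vs 'b' => differ
Total differences (Hamming distance): 8

8


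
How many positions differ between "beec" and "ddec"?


Comparing "beec" and "ddec" position by position:
  Position 0: 'b' vs 'd' => DIFFER
  Position 1: 'e' vs 'd' => DIFFER
  Position 2: 'e' vs 'e' => same
  Position 3: 'c' vs 'c' => same
Positions that differ: 2

2


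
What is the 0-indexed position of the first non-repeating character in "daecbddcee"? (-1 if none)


Input: daecbddcee
Character frequencies:
  'a': 1
  'b': 1
  'c': 2
  'd': 3
  'e': 3
Scanning left to right for freq == 1:
  Position 0 ('d'): freq=3, skip
  Position 1 ('a'): unique! => answer = 1

1


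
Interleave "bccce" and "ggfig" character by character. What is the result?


Interleaving "bccce" and "ggfig":
  Position 0: 'b' from first, 'g' from second => "bg"
  Position 1: 'c' from first, 'g' from second => "cg"
  Position 2: 'c' from first, 'f' from second => "cf"
  Position 3: 'c' from first, 'i' from second => "ci"
  Position 4: 'e' from first, 'g' from second => "eg"
Result: bgcgcfcieg

bgcgcfcieg


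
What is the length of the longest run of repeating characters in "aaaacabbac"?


Input: "aaaacabbac"
Scanning for longest run:
  Position 1 ('a'): continues run of 'a', length=2
  Position 2 ('a'): continues run of 'a', length=3
  Position 3 ('a'): continues run of 'a', length=4
  Position 4 ('c'): new char, reset run to 1
  Position 5 ('a'): new char, reset run to 1
  Position 6 ('b'): new char, reset run to 1
  Position 7 ('b'): continues run of 'b', length=2
  Position 8 ('a'): new char, reset run to 1
  Position 9 ('c'): new char, reset run to 1
Longest run: 'a' with length 4

4


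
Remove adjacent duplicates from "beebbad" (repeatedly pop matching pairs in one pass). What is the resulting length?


Input: beebbad
Stack-based adjacent duplicate removal:
  Read 'b': push. Stack: b
  Read 'e': push. Stack: be
  Read 'e': matches stack top 'e' => pop. Stack: b
  Read 'b': matches stack top 'b' => pop. Stack: (empty)
  Read 'b': push. Stack: b
  Read 'a': push. Stack: ba
  Read 'd': push. Stack: bad
Final stack: "bad" (length 3)

3


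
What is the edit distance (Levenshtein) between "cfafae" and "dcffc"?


Computing edit distance: "cfafae" -> "dcffc"
DP table:
           d    c    f    f    c
      0    1    2    3    4    5
  c   1    1    1    2    3    4
  f   2    2    2    1    2    3
  a   3    3    3    2    2    3
  f   4    4    4    3    2    3
  a   5    5    5    4    3    3
  e   6    6    6    5    4    4
Edit distance = dp[6][5] = 4

4


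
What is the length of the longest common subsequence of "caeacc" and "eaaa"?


LCS of "caeacc" and "eaaa"
DP table:
           e    a    a    a
      0    0    0    0    0
  c   0    0    0    0    0
  a   0    0    1    1    1
  e   0    1    1    1    1
  a   0    1    2    2    2
  c   0    1    2    2    2
  c   0    1    2    2    2
LCS length = dp[6][4] = 2

2


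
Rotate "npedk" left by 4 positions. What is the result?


Input: "npedk", rotate left by 4
First 4 characters: "nped"
Remaining characters: "k"
Concatenate remaining + first: "k" + "nped" = "knped"

knped


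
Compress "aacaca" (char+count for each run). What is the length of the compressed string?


Input: aacaca
Runs:
  'a' x 2 => "a2"
  'c' x 1 => "c1"
  'a' x 1 => "a1"
  'c' x 1 => "c1"
  'a' x 1 => "a1"
Compressed: "a2c1a1c1a1"
Compressed length: 10

10


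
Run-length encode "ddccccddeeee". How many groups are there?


Input: ddccccddeeee
Scanning for consecutive runs:
  Group 1: 'd' x 2 (positions 0-1)
  Group 2: 'c' x 4 (positions 2-5)
  Group 3: 'd' x 2 (positions 6-7)
  Group 4: 'e' x 4 (positions 8-11)
Total groups: 4

4


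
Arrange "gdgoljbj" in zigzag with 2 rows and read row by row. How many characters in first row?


Zigzag "gdgoljbj" into 2 rows:
Placing characters:
  'g' => row 0
  'd' => row 1
  'g' => row 0
  'o' => row 1
  'l' => row 0
  'j' => row 1
  'b' => row 0
  'j' => row 1
Rows:
  Row 0: "gglb"
  Row 1: "dojj"
First row length: 4

4


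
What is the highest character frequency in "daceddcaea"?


Input: daceddcaea
Character counts:
  'a': 3
  'c': 2
  'd': 3
  'e': 2
Maximum frequency: 3

3


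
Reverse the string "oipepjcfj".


Input: oipepjcfj
Reading characters right to left:
  Position 8: 'j'
  Position 7: 'f'
  Position 6: 'c'
  Position 5: 'j'
  Position 4: 'p'
  Position 3: 'e'
  Position 2: 'p'
  Position 1: 'i'
  Position 0: 'o'
Reversed: jfcjpepio

jfcjpepio


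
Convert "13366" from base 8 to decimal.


Input: "13366" in base 8
Positional expansion:
  Digit '1' (value 1) x 8^4 = 4096
  Digit '3' (value 3) x 8^3 = 1536
  Digit '3' (value 3) x 8^2 = 192
  Digit '6' (value 6) x 8^1 = 48
  Digit '6' (value 6) x 8^0 = 6
Sum = 5878

5878


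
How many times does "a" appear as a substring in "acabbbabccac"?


Searching for "a" in "acabbbabccac"
Scanning each position:
  Position 0: "a" => MATCH
  Position 1: "c" => no
  Position 2: "a" => MATCH
  Position 3: "b" => no
  Position 4: "b" => no
  Position 5: "b" => no
  Position 6: "a" => MATCH
  Position 7: "b" => no
  Position 8: "c" => no
  Position 9: "c" => no
  Position 10: "a" => MATCH
  Position 11: "c" => no
Total occurrences: 4

4


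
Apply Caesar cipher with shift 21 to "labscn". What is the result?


Caesar cipher: shift "labscn" by 21
  'l' (pos 11) + 21 = pos 6 = 'g'
  'a' (pos 0) + 21 = pos 21 = 'v'
  'b' (pos 1) + 21 = pos 22 = 'w'
  's' (pos 18) + 21 = pos 13 = 'n'
  'c' (pos 2) + 21 = pos 23 = 'x'
  'n' (pos 13) + 21 = pos 8 = 'i'
Result: gvwnxi

gvwnxi


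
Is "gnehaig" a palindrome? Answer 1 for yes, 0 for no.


Input: gnehaig
Reversed: giaheng
  Compare pos 0 ('g') with pos 6 ('g'): match
  Compare pos 1 ('n') with pos 5 ('i'): MISMATCH
  Compare pos 2 ('e') with pos 4 ('a'): MISMATCH
Result: not a palindrome

0


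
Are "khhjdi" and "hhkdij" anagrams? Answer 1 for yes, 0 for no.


Strings: "khhjdi", "hhkdij"
Sorted first:  dhhijk
Sorted second: dhhijk
Sorted forms match => anagrams

1


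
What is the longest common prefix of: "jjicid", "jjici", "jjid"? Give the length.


Words: jjicid, jjici, jjid
  Position 0: all 'j' => match
  Position 1: all 'j' => match
  Position 2: all 'i' => match
  Position 3: ('c', 'c', 'd') => mismatch, stop
LCP = "jji" (length 3)

3


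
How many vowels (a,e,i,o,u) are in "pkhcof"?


Input: pkhcof
Checking each character:
  'p' at position 0: consonant
  'k' at position 1: consonant
  'h' at position 2: consonant
  'c' at position 3: consonant
  'o' at position 4: vowel (running total: 1)
  'f' at position 5: consonant
Total vowels: 1

1


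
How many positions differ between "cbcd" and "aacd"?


Comparing "cbcd" and "aacd" position by position:
  Position 0: 'c' vs 'a' => DIFFER
  Position 1: 'b' vs 'a' => DIFFER
  Position 2: 'c' vs 'c' => same
  Position 3: 'd' vs 'd' => same
Positions that differ: 2

2


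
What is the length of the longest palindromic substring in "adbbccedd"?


Input: "adbbccedd"
Checking substrings for palindromes:
  [2:4] "bb" (len 2) => palindrome
  [4:6] "cc" (len 2) => palindrome
  [7:9] "dd" (len 2) => palindrome
Longest palindromic substring: "bb" with length 2

2


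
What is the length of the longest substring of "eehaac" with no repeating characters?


Input: "eehaac"
Sliding window (track last position of each char):
  Position 0 ('e'): window [0,0] length 1 -- new best
  Position 1 ('e'): repeat (last at 0), move window start to 1
  Position 1 ('e'): window [1,1] length 1
  Position 2 ('h'): window [1,2] length 2 -- new best
  Position 3 ('a'): window [1,3] length 3 -- new best
  Position 4 ('a'): repeat (last at 3), move window start to 4
  Position 4 ('a'): window [4,4] length 1
  Position 5 ('c'): window [4,5] length 2
Longest substring with no repeats: "eha" with length 3

3


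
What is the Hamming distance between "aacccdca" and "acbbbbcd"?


Comparing "aacccdca" and "acbbbbcd" position by position:
  Position 0: 'a' vs 'a' => same
  Position 1: 'a' vs 'c' => differ
  Position 2: 'c' vs 'b' => differ
  Position 3: 'c' vs 'b' => differ
  Position 4: 'c' vs 'b' => differ
  Position 5: 'd' vs 'b' => differ
  Position 6: 'c' vs 'c' => same
  Position 7: 'a' vs 'd' => differ
Total differences (Hamming distance): 6

6
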